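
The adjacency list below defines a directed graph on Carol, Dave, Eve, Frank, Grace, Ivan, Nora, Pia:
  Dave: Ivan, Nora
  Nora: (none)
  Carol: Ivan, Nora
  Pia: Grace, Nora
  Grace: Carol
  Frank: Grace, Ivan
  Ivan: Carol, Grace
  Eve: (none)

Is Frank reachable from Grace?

Explore from Grace.
Distance 1: reach Carol.
Distance 2: reach Ivan, Nora.
The search from Grace is exhausted; no directed path reaches Frank.

No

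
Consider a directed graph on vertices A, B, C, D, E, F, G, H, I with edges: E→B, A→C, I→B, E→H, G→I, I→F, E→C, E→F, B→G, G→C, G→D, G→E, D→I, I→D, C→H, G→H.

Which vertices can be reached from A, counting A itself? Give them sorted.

A, C, H

Start at A.
Its neighbours: C.
Then their neighbours: H.
Nothing further is reachable.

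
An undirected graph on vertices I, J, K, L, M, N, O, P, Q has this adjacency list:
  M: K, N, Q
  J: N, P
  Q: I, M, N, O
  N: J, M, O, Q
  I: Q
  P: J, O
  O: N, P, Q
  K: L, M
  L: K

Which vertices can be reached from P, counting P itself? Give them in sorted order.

Start at P.
Its neighbours: J, O.
Then their neighbours: N, Q.
Then next layer: I, M.
Then next layer: K.
Then next layer: L.
Every vertex is now reached.

I, J, K, L, M, N, O, P, Q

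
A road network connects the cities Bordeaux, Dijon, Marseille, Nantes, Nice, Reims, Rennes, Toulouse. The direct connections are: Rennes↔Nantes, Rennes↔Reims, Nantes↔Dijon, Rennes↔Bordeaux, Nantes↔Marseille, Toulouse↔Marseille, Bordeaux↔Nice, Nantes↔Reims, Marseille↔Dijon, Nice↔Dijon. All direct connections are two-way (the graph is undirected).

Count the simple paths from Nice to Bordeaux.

5

Nice–Bordeaux
Nice–Dijon–Marseille–Nantes–Reims–Rennes–Bordeaux
Nice–Dijon–Marseille–Nantes–Rennes–Bordeaux
Nice–Dijon–Nantes–Reims–Rennes–Bordeaux
Nice–Dijon–Nantes–Rennes–Bordeaux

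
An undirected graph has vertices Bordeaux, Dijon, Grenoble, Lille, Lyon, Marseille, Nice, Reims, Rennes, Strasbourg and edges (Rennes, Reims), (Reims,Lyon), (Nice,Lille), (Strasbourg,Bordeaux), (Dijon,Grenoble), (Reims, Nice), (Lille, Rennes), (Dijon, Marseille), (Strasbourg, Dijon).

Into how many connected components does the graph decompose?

From Bordeaux: component {Bordeaux, Dijon, Grenoble, Marseille, Strasbourg}.
From Lille: component {Lille, Lyon, Nice, Reims, Rennes}.
That's 2 components.

2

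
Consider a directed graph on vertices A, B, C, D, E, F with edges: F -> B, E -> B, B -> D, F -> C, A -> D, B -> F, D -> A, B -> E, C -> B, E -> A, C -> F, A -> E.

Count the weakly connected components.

From A: component {A, B, C, D, E, F}.
That's 1 component.

1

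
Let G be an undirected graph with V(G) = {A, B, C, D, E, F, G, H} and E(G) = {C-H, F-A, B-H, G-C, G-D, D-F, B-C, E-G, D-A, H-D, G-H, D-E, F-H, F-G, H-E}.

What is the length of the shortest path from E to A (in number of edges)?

Distance 0: E.
Distance 1: D, G, H.
Distance 2: A, B, C, F — contains A.

2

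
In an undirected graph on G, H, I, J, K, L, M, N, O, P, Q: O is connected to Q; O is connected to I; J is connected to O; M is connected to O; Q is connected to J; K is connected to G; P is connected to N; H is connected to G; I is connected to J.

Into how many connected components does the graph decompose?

From G: component {G, H, K}.
From I: component {I, J, M, O, Q}.
From L: component {L}.
From N: component {N, P}.
That's 4 components.

4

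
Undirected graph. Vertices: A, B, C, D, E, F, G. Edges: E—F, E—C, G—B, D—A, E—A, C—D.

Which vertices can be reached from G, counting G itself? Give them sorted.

Start at G.
Its neighbours: B.
Nothing further is reachable.

B, G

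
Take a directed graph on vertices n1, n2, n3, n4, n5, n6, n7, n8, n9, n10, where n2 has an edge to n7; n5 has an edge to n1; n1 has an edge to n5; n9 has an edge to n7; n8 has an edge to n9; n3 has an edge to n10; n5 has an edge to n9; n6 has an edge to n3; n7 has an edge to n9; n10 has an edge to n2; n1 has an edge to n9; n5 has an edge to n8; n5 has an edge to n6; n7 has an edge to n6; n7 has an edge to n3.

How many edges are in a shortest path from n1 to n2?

Distance 0: n1.
Distance 1: n5, n9.
Distance 2: n6, n7, n8.
Distance 3: n3.
Distance 4: n10.
Distance 5: n2 — contains n2.

5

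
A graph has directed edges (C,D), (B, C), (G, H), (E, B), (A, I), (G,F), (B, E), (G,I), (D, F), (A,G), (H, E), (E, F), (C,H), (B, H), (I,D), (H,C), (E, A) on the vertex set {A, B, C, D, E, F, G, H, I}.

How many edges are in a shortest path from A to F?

2

Distance 0: A.
Distance 1: G, I.
Distance 2: D, F, H — contains F.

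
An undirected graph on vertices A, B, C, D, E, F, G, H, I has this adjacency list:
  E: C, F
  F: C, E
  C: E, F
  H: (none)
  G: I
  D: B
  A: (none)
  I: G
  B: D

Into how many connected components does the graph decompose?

From A: component {A}.
From B: component {B, D}.
From C: component {C, E, F}.
From G: component {G, I}.
From H: component {H}.
That's 5 components.

5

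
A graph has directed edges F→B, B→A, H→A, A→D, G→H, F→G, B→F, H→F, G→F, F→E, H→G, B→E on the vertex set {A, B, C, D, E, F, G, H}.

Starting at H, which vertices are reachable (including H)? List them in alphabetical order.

Start at H.
Its neighbours: A, F, G.
Then their neighbours: B, D, E.
Nothing further is reachable.

A, B, D, E, F, G, H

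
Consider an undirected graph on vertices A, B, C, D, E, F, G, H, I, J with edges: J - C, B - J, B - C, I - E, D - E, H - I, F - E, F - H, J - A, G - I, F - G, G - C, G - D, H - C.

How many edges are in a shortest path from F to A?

4

Distance 0: F.
Distance 1: E, G, H.
Distance 2: C, D, I.
Distance 3: B, J.
Distance 4: A — contains A.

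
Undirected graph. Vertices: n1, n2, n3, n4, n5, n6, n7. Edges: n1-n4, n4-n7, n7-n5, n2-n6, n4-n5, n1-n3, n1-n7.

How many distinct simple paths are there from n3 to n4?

n3–n1–n4
n3–n1–n7–n4
n3–n1–n7–n5–n4

3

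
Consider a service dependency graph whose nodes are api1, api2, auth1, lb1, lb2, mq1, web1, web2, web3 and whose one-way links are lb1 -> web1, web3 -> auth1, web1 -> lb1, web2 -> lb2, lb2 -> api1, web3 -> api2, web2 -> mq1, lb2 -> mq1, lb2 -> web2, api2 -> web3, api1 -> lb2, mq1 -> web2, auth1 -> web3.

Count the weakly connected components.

3

From api1: component {api1, lb2, mq1, web2}.
From api2: component {api2, auth1, web3}.
From lb1: component {lb1, web1}.
That's 3 components.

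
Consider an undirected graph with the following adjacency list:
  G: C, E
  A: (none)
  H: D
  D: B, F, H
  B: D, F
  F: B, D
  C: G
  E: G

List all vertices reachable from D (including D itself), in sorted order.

B, D, F, H

Start at D.
Its neighbours: B, F, H.
Nothing further is reachable.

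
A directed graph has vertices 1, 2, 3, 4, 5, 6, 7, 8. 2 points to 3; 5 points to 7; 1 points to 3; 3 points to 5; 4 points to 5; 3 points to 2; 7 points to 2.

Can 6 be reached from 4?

No

Explore from 4.
Distance 1: reach 5.
Distance 2: reach 7.
Distance 3: reach 2.
Distance 4: reach 3.
The search from 4 is exhausted; no directed path reaches 6.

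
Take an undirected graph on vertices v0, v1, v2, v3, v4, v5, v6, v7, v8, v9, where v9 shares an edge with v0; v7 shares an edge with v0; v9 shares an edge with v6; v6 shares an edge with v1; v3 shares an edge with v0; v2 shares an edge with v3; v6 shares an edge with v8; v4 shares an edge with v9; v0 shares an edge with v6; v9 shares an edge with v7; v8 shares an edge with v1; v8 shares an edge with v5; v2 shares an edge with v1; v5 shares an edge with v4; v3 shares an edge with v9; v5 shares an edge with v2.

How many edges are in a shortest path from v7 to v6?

2

Distance 0: v7.
Distance 1: v0, v9.
Distance 2: v3, v4, v6 — contains v6.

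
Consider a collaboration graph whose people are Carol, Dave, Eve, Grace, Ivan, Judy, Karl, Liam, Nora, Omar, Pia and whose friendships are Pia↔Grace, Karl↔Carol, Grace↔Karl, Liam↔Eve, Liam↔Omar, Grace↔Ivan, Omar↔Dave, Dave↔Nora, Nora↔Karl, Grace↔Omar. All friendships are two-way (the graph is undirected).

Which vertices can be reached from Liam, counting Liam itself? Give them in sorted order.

Carol, Dave, Eve, Grace, Ivan, Karl, Liam, Nora, Omar, Pia

Start at Liam.
Its neighbours: Eve, Omar.
Then their neighbours: Dave, Grace.
Then next layer: Ivan, Karl, Nora, Pia.
Then next layer: Carol.
Nothing further is reachable.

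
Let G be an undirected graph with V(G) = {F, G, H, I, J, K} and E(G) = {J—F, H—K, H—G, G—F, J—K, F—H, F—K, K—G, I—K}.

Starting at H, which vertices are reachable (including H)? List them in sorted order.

Start at H.
Its neighbours: F, G, K.
Then their neighbours: I, J.
Every vertex is now reached.

F, G, H, I, J, K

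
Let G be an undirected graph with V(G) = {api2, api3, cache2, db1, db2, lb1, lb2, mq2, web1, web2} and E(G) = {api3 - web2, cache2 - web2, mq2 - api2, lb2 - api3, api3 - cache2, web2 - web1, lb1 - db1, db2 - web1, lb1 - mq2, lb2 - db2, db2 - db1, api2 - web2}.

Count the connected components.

1

From api2: component {api2, api3, cache2, db1, db2, lb1, lb2, mq2, web1, web2}.
That's 1 component.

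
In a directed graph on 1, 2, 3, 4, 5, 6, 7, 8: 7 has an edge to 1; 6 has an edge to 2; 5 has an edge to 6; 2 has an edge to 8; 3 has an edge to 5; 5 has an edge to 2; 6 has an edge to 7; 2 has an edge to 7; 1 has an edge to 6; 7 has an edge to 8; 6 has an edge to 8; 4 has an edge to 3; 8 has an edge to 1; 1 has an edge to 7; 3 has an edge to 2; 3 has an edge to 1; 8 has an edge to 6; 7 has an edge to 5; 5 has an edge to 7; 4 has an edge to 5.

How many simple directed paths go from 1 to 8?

9

1→6→2→7→8
1→6→2→8
1→6→7→5→2→8
1→6→7→8
1→6→8
1→7→5→2→8
1→7→5→6→2→8
1→7→5→6→8
1→7→8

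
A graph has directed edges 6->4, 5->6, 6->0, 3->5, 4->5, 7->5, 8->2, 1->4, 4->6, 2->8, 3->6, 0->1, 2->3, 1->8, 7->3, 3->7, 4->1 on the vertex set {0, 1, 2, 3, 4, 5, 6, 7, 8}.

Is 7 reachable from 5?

Yes

Explore from 5.
Distance 1: reach 6.
Distance 2: reach 0, 4.
Distance 3: reach 1.
Distance 4: reach 8.
Distance 5: reach 2.
Distance 6: reach 3.
Distance 7: reach 7.
Found 7.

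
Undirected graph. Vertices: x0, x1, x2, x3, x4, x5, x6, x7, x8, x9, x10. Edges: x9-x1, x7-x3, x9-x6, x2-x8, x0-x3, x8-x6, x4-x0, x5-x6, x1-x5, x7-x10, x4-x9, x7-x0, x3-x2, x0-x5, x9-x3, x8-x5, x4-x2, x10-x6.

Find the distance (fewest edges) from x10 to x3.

Distance 0: x10.
Distance 1: x6, x7.
Distance 2: x0, x3, x5, x8, x9 — contains x3.

2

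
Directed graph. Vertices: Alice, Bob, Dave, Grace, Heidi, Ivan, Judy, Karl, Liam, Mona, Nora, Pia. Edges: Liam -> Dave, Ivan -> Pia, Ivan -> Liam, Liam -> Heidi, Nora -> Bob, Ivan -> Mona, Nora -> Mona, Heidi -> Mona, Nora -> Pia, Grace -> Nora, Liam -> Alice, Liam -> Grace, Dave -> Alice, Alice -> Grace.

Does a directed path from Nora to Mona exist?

Explore from Nora.
Distance 1: reach Bob, Mona, Pia.
Found Mona.

Yes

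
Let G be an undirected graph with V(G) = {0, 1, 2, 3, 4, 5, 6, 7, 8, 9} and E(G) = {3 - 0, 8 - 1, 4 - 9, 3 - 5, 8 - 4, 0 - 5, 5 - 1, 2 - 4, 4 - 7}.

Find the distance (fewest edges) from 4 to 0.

4

Distance 0: 4.
Distance 1: 2, 7, 8, 9.
Distance 2: 1.
Distance 3: 5.
Distance 4: 0, 3 — contains 0.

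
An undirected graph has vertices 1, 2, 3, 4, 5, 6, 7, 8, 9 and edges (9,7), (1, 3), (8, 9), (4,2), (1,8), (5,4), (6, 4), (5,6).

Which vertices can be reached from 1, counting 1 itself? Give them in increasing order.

1, 3, 7, 8, 9

Start at 1.
Its neighbours: 3, 8.
Then their neighbours: 9.
Then next layer: 7.
Nothing further is reachable.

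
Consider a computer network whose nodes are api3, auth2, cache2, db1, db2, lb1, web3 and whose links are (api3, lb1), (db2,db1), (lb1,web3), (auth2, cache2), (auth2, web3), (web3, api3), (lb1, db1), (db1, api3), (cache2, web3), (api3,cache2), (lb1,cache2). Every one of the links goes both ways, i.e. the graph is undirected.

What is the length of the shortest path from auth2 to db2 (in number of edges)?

4

Distance 0: auth2.
Distance 1: cache2, web3.
Distance 2: api3, lb1.
Distance 3: db1.
Distance 4: db2 — contains db2.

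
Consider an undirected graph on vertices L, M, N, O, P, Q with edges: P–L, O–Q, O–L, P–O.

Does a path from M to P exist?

M has no edges, so nothing is reachable from it.

No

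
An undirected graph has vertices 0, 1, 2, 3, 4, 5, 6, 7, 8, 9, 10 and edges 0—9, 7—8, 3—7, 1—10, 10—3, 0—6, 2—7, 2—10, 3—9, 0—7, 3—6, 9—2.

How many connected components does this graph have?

From 0: component {0, 1, 2, 3, 6, 7, 8, 9, 10}.
From 4: component {4}.
From 5: component {5}.
That's 3 components.

3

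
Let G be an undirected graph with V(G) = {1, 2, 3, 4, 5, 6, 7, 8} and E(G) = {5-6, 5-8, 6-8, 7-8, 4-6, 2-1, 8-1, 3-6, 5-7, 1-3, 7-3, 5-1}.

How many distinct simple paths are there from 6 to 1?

6–3–1
6–3–7–5–1
6–3–7–5–8–1
6–3–7–8–1
6–3–7–8–5–1
6–5–1
6–5–7–3–1
6–5–7–8–1
6–5–8–1
6–5–8–7–3–1
6–8–1
6–8–5–1
6–8–5–7–3–1
6–8–7–3–1
6–8–7–5–1

15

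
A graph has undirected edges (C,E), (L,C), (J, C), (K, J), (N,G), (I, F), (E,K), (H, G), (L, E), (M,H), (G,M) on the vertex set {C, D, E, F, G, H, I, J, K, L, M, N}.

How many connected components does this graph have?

From C: component {C, E, J, K, L}.
From D: component {D}.
From F: component {F, I}.
From G: component {G, H, M, N}.
That's 4 components.

4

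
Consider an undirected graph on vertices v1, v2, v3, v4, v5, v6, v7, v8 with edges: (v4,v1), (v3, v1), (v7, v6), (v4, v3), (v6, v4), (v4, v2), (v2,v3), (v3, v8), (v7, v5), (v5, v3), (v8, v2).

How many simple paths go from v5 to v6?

5

v5–v3–v1–v4–v6
v5–v3–v2–v4–v6
v5–v3–v4–v6
v5–v3–v8–v2–v4–v6
v5–v7–v6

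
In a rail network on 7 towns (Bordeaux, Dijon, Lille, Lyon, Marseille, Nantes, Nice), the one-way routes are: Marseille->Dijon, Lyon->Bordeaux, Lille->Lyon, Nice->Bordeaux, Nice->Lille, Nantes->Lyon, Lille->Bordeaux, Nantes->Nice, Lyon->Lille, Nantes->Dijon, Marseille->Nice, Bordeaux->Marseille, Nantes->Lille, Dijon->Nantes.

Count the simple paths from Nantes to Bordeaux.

Nantes→Lille→Bordeaux
Nantes→Lille→Lyon→Bordeaux
Nantes→Lyon→Bordeaux
Nantes→Lyon→Lille→Bordeaux
Nantes→Nice→Bordeaux
Nantes→Nice→Lille→Bordeaux
Nantes→Nice→Lille→Lyon→Bordeaux

7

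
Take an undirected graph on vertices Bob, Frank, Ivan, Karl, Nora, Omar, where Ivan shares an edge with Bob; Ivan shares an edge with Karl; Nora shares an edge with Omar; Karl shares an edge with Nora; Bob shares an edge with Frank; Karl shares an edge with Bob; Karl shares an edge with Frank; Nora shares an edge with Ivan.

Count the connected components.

1

From Bob: component {Bob, Frank, Ivan, Karl, Nora, Omar}.
That's 1 component.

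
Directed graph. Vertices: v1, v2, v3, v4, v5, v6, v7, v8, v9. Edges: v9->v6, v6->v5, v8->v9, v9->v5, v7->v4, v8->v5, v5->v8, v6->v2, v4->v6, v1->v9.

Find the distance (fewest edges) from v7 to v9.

5

Distance 0: v7.
Distance 1: v4.
Distance 2: v6.
Distance 3: v2, v5.
Distance 4: v8.
Distance 5: v9 — contains v9.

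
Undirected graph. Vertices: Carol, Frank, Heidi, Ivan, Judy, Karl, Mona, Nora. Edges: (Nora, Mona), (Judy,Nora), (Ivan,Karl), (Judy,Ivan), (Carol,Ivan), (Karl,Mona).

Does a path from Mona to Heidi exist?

Explore from Mona.
Distance 1: reach Karl, Nora.
Distance 2: reach Ivan, Judy.
Distance 3: reach Carol.
The search is exhausted without reaching Heidi; it lies in a different component.

No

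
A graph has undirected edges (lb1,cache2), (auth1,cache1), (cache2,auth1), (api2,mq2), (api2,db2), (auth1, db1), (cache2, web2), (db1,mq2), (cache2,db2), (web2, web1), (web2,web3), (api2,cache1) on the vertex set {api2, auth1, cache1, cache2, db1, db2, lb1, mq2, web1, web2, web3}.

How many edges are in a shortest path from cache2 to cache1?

2

Distance 0: cache2.
Distance 1: auth1, db2, lb1, web2.
Distance 2: api2, cache1, db1, web1, web3 — contains cache1.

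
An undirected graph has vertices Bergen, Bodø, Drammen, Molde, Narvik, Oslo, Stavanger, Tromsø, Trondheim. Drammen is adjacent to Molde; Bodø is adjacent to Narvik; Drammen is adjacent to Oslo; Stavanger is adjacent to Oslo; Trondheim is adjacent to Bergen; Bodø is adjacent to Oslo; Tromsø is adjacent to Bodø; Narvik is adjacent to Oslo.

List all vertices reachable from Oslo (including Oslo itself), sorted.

Start at Oslo.
Its neighbours: Bodø, Drammen, Narvik, Stavanger.
Then their neighbours: Molde, Tromsø.
Nothing further is reachable.

Bodø, Drammen, Molde, Narvik, Oslo, Stavanger, Tromsø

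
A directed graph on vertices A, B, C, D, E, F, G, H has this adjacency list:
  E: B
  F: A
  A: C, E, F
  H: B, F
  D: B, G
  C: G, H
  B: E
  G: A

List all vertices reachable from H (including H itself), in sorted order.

Start at H.
Its neighbours: B, F.
Then their neighbours: A, E.
Then next layer: C.
Then next layer: G.
Nothing further is reachable.

A, B, C, E, F, G, H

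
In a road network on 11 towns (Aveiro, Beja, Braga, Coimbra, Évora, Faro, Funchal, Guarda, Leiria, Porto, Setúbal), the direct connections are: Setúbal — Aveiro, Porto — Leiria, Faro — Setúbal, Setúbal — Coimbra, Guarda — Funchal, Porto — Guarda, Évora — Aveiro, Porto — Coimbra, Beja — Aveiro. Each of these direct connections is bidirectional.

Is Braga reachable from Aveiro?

Explore from Aveiro.
Distance 1: reach Beja, Évora, Setúbal.
Distance 2: reach Coimbra, Faro.
Distance 3: reach Porto.
Distance 4: reach Guarda, Leiria.
Distance 5: reach Funchal.
The search is exhausted without reaching Braga; it lies in a different component.

No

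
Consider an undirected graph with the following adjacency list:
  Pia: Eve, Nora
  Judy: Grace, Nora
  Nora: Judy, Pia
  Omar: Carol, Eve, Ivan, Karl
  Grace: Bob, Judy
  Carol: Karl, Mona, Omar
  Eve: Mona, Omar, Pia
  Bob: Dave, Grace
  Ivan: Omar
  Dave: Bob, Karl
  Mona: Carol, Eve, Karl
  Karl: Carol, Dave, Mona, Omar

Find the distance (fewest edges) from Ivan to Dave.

3

Distance 0: Ivan.
Distance 1: Omar.
Distance 2: Carol, Eve, Karl.
Distance 3: Dave, Mona, Pia — contains Dave.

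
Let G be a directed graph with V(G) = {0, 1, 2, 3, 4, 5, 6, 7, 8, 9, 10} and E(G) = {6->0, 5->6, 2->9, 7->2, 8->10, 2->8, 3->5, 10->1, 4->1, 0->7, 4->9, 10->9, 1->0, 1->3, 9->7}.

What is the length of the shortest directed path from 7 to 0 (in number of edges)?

5

Distance 0: 7.
Distance 1: 2.
Distance 2: 8, 9.
Distance 3: 10.
Distance 4: 1.
Distance 5: 0, 3 — contains 0.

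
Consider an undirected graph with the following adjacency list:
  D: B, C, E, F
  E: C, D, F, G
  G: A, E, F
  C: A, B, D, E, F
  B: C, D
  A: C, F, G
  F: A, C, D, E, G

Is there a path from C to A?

Explore from C.
Distance 1: reach A, B, D, E, F.
Found A.

Yes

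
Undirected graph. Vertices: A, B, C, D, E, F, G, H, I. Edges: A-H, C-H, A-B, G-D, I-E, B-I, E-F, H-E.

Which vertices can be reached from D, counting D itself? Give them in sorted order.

Start at D.
Its neighbours: G.
Nothing further is reachable.

D, G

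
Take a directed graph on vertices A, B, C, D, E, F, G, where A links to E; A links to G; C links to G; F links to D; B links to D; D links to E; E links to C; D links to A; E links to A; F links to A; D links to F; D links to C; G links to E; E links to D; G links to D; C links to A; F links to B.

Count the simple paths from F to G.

17

F→A→E→C→G
F→A→E→D→C→G
F→A→G
F→B→D→A→E→C→G
F→B→D→A→G
F→B→D→C→A→G
F→B→D→C→G
F→B→D→E→A→G
... and 9 more.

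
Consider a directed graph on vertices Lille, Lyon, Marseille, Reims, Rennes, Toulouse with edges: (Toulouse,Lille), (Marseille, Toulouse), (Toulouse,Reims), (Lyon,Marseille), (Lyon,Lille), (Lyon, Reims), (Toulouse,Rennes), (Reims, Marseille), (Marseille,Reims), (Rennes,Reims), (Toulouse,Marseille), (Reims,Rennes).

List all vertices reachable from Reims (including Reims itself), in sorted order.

Start at Reims.
Its neighbours: Marseille, Rennes.
Then their neighbours: Toulouse.
Then next layer: Lille.
Nothing further is reachable.

Lille, Marseille, Reims, Rennes, Toulouse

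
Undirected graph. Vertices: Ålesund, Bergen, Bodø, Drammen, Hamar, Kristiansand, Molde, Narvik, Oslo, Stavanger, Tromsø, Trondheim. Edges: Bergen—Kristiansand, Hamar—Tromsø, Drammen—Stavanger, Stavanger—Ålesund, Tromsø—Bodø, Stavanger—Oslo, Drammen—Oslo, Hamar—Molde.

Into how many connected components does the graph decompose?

From Ålesund: component {Ålesund, Drammen, Oslo, Stavanger}.
From Bergen: component {Bergen, Kristiansand}.
From Bodø: component {Bodø, Hamar, Molde, Tromsø}.
From Narvik: component {Narvik}.
From Trondheim: component {Trondheim}.
That's 5 components.

5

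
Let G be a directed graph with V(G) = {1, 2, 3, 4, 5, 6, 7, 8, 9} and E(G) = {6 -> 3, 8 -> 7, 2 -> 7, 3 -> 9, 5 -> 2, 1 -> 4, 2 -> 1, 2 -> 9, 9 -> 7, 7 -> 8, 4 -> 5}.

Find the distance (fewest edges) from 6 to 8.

4

Distance 0: 6.
Distance 1: 3.
Distance 2: 9.
Distance 3: 7.
Distance 4: 8 — contains 8.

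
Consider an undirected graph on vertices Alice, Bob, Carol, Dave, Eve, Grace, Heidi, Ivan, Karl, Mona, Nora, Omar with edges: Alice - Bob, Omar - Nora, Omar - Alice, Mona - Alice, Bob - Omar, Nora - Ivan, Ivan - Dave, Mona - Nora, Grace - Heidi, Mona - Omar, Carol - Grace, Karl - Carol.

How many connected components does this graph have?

3

From Alice: component {Alice, Bob, Dave, Ivan, Mona, Nora, Omar}.
From Carol: component {Carol, Grace, Heidi, Karl}.
From Eve: component {Eve}.
That's 3 components.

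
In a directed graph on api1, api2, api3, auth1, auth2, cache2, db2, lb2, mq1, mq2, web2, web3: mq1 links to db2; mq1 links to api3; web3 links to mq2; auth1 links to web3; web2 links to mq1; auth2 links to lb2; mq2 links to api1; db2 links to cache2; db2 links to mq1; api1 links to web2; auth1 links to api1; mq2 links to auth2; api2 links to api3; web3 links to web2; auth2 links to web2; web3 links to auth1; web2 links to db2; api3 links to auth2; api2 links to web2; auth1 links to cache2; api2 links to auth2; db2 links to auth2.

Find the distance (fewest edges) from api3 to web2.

2

Distance 0: api3.
Distance 1: auth2.
Distance 2: lb2, web2 — contains web2.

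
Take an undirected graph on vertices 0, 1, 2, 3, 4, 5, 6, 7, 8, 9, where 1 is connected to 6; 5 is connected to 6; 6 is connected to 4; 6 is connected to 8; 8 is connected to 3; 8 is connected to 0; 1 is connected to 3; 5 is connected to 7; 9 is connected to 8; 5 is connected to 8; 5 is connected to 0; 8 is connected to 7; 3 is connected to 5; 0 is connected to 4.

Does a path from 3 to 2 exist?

Explore from 3.
Distance 1: reach 1, 5, 8.
Distance 2: reach 0, 6, 7, 9.
Distance 3: reach 4.
The search is exhausted without reaching 2; it lies in a different component.

No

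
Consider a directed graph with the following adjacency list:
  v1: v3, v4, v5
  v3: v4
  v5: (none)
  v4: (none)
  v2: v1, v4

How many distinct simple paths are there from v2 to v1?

v2→v1

1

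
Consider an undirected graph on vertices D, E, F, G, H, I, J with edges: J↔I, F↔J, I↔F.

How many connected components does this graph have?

From D: component {D}.
From E: component {E}.
From F: component {F, I, J}.
From G: component {G}.
From H: component {H}.
That's 5 components.

5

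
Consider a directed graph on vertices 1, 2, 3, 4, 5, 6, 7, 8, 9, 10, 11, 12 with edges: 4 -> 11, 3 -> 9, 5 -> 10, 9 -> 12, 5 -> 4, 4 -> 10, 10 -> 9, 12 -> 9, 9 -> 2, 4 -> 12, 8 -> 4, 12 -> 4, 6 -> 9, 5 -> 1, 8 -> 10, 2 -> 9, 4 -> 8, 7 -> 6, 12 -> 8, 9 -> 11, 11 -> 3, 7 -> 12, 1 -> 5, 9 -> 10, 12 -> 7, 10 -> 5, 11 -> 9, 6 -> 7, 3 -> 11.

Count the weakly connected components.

From 1: component {1, 2, 3, 4, 5, 6, 7, 8, 9, 10, 11, 12}.
That's 1 component.

1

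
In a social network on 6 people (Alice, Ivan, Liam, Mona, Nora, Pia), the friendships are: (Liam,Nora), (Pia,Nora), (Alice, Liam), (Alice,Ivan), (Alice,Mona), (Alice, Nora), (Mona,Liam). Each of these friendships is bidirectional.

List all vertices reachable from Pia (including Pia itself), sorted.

Alice, Ivan, Liam, Mona, Nora, Pia

Start at Pia.
Its neighbours: Nora.
Then their neighbours: Alice, Liam.
Then next layer: Ivan, Mona.
Every vertex is now reached.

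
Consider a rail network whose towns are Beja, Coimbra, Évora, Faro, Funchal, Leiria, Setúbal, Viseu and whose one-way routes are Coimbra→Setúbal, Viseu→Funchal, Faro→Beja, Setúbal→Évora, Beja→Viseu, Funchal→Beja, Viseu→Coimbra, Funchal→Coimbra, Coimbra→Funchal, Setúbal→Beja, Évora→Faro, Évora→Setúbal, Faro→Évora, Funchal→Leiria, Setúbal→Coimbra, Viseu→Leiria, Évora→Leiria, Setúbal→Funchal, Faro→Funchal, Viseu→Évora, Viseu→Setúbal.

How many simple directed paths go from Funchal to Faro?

5

Funchal→Beja→Viseu→Coimbra→Setúbal→Évora→Faro
Funchal→Beja→Viseu→Évora→Faro
Funchal→Beja→Viseu→Setúbal→Évora→Faro
Funchal→Coimbra→Setúbal→Beja→Viseu→Évora→Faro
Funchal→Coimbra→Setúbal→Évora→Faro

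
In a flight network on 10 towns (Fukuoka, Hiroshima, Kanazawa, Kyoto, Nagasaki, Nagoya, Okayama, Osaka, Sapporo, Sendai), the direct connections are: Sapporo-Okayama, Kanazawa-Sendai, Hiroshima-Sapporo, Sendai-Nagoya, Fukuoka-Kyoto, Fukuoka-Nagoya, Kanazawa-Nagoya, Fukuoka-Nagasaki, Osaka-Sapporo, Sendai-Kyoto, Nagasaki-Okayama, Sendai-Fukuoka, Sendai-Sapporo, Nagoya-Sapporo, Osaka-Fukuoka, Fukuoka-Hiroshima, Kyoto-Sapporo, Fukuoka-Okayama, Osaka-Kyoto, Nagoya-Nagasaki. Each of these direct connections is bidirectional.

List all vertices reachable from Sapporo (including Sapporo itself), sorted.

Fukuoka, Hiroshima, Kanazawa, Kyoto, Nagasaki, Nagoya, Okayama, Osaka, Sapporo, Sendai

Start at Sapporo.
Its neighbours: Hiroshima, Kyoto, Nagoya, Okayama, Osaka, Sendai.
Then their neighbours: Fukuoka, Kanazawa, Nagasaki.
Every vertex is now reached.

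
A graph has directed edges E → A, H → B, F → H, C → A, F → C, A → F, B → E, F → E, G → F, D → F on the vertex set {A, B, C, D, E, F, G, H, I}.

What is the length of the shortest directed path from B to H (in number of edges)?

4

Distance 0: B.
Distance 1: E.
Distance 2: A.
Distance 3: F.
Distance 4: C, H — contains H.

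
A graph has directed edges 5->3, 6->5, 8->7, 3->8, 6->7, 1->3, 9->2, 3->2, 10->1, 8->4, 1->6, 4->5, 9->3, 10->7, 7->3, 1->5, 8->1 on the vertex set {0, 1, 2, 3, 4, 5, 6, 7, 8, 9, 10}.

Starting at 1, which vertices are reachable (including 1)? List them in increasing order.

Start at 1.
Its neighbours: 3, 5, 6.
Then their neighbours: 2, 7, 8.
Then next layer: 4.
Nothing further is reachable.

1, 2, 3, 4, 5, 6, 7, 8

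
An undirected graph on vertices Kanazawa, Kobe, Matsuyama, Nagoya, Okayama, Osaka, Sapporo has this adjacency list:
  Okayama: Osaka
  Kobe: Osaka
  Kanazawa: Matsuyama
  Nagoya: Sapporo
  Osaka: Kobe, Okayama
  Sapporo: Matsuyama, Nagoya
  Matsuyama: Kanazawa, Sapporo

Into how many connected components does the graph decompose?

From Kanazawa: component {Kanazawa, Matsuyama, Nagoya, Sapporo}.
From Kobe: component {Kobe, Okayama, Osaka}.
That's 2 components.

2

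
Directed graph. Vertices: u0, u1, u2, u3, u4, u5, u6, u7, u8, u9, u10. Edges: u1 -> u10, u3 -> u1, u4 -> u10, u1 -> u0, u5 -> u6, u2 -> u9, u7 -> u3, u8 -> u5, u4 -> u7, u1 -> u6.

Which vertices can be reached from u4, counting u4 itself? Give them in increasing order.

Start at u4.
Its neighbours: u7, u10.
Then their neighbours: u3.
Then next layer: u1.
Then next layer: u0, u6.
Nothing further is reachable.

u0, u1, u3, u4, u6, u7, u10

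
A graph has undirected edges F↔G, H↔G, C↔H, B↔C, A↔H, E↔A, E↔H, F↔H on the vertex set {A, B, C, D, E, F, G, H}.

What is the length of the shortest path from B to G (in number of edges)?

Distance 0: B.
Distance 1: C.
Distance 2: H.
Distance 3: A, E, F, G — contains G.

3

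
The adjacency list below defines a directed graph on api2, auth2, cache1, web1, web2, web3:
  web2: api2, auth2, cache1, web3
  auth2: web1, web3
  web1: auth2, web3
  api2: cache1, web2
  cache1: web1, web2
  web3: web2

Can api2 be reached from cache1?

Yes

Explore from cache1.
Distance 1: reach web1, web2.
Distance 2: reach api2, auth2, web3.
Found api2.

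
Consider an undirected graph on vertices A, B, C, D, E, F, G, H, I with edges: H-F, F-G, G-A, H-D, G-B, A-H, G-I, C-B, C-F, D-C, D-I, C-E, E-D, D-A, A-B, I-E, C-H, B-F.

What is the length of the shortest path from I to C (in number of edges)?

2

Distance 0: I.
Distance 1: D, E, G.
Distance 2: A, B, C, F, H — contains C.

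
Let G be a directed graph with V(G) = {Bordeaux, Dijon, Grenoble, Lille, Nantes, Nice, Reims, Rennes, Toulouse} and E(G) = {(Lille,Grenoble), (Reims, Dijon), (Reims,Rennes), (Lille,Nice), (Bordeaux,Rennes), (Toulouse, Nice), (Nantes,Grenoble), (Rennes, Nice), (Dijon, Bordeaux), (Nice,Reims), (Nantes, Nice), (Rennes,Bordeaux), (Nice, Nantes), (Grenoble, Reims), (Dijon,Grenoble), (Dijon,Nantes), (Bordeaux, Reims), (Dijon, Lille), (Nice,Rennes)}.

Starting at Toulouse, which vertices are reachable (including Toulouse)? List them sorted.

Bordeaux, Dijon, Grenoble, Lille, Nantes, Nice, Reims, Rennes, Toulouse

Start at Toulouse.
Its neighbours: Nice.
Then their neighbours: Nantes, Reims, Rennes.
Then next layer: Bordeaux, Dijon, Grenoble.
Then next layer: Lille.
Every vertex is now reached.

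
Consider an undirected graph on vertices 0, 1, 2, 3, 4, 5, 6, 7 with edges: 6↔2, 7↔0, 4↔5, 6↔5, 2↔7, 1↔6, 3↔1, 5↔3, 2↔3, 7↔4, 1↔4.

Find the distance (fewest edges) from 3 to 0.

Distance 0: 3.
Distance 1: 1, 2, 5.
Distance 2: 4, 6, 7.
Distance 3: 0 — contains 0.

3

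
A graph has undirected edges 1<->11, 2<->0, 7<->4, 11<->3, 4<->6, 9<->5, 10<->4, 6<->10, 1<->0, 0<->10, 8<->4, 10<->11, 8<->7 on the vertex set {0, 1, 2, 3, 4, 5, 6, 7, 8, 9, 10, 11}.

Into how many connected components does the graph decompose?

From 0: component {0, 1, 2, 3, 4, 6, 7, 8, 10, 11}.
From 5: component {5, 9}.
That's 2 components.

2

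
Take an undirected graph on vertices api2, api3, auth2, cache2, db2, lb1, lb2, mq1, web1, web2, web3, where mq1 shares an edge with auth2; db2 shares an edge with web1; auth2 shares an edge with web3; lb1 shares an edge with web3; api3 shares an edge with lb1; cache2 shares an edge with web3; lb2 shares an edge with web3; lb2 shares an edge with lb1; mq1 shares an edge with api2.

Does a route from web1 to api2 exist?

No

Explore from web1.
Distance 1: reach db2.
The search is exhausted without reaching api2; it lies in a different component.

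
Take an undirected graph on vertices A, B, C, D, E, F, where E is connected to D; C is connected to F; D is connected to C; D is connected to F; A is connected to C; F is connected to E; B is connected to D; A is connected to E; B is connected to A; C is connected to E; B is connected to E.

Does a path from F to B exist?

Explore from F.
Distance 1: reach C, D, E.
Distance 2: reach A, B.
Found B.

Yes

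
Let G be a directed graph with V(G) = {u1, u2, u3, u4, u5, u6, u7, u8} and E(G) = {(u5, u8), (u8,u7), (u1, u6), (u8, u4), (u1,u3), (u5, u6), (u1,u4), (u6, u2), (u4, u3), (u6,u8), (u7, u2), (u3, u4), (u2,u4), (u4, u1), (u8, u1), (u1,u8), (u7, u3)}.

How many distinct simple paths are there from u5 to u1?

9

u5→u6→u2→u4→u1
u5→u6→u8→u1
u5→u6→u8→u4→u1
u5→u6→u8→u7→u2→u4→u1
u5→u6→u8→u7→u3→u4→u1
u5→u8→u1
u5→u8→u4→u1
u5→u8→u7→u2→u4→u1
u5→u8→u7→u3→u4→u1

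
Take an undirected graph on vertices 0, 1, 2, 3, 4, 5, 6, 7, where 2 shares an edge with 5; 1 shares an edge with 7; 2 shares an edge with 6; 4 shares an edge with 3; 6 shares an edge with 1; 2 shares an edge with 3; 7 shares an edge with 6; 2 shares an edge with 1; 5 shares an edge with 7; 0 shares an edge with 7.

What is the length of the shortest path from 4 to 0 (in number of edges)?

Distance 0: 4.
Distance 1: 3.
Distance 2: 2.
Distance 3: 1, 5, 6.
Distance 4: 7.
Distance 5: 0 — contains 0.

5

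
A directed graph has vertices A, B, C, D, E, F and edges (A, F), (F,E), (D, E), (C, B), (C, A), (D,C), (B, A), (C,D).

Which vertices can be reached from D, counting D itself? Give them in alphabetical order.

Start at D.
Its neighbours: C, E.
Then their neighbours: A, B.
Then next layer: F.
Every vertex is now reached.

A, B, C, D, E, F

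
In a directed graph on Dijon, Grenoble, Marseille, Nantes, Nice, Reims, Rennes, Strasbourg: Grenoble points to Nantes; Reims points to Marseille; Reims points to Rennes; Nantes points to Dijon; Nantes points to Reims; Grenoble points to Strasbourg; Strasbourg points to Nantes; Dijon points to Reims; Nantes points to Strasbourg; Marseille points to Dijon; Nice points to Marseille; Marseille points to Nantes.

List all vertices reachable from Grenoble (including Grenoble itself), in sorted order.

Dijon, Grenoble, Marseille, Nantes, Reims, Rennes, Strasbourg

Start at Grenoble.
Its neighbours: Nantes, Strasbourg.
Then their neighbours: Dijon, Reims.
Then next layer: Marseille, Rennes.
Nothing further is reachable.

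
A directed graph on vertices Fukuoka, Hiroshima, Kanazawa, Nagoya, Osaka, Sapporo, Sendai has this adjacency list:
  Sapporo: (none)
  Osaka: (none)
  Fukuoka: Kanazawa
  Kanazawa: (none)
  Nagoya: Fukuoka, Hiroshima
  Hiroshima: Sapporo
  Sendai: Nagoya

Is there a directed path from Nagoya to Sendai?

No

Explore from Nagoya.
Distance 1: reach Fukuoka, Hiroshima.
Distance 2: reach Kanazawa, Sapporo.
The search from Nagoya is exhausted; no directed path reaches Sendai.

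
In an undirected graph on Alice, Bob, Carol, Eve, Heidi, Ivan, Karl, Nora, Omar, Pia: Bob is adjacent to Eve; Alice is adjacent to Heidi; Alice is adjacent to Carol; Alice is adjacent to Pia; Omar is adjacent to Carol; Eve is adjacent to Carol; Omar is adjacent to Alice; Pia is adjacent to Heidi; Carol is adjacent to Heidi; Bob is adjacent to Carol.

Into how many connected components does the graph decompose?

4

From Alice: component {Alice, Bob, Carol, Eve, Heidi, Omar, Pia}.
From Ivan: component {Ivan}.
From Karl: component {Karl}.
From Nora: component {Nora}.
That's 4 components.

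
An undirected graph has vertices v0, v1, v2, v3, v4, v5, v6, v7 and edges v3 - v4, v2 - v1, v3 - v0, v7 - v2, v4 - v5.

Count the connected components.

3

From v0: component {v0, v3, v4, v5}.
From v1: component {v1, v2, v7}.
From v6: component {v6}.
That's 3 components.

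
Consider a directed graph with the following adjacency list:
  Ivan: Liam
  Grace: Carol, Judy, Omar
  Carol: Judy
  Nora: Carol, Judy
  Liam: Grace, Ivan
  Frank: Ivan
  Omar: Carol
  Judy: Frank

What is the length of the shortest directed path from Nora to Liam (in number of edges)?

Distance 0: Nora.
Distance 1: Carol, Judy.
Distance 2: Frank.
Distance 3: Ivan.
Distance 4: Liam — contains Liam.

4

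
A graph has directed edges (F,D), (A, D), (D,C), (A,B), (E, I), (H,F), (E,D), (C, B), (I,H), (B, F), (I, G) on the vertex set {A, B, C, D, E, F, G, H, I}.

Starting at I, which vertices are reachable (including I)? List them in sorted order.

Start at I.
Its neighbours: G, H.
Then their neighbours: F.
Then next layer: D.
Then next layer: C.
Then next layer: B.
Nothing further is reachable.

B, C, D, F, G, H, I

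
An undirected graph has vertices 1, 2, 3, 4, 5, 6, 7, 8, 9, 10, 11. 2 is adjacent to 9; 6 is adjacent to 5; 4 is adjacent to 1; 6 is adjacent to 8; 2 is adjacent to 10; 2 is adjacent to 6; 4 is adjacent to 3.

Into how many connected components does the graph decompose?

4

From 1: component {1, 3, 4}.
From 2: component {2, 5, 6, 8, 9, 10}.
From 7: component {7}.
From 11: component {11}.
That's 4 components.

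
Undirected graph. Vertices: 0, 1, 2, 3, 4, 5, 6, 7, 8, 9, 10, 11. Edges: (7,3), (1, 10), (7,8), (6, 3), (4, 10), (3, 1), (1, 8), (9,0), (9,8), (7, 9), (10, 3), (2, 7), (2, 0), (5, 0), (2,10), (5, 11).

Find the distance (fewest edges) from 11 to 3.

Distance 0: 11.
Distance 1: 5.
Distance 2: 0.
Distance 3: 2, 9.
Distance 4: 7, 8, 10.
Distance 5: 1, 3, 4 — contains 3.

5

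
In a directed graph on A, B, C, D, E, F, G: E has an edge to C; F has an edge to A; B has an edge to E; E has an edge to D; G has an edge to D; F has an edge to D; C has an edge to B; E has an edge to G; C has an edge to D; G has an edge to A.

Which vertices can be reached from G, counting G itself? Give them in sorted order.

A, D, G

Start at G.
Its neighbours: A, D.
Nothing further is reachable.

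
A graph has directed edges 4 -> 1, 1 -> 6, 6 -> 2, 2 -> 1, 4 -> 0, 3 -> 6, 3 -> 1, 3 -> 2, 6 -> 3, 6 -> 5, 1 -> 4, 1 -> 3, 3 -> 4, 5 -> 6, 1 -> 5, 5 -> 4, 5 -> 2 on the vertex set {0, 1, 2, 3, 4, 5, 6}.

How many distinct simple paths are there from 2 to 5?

3

2→1→3→6→5
2→1→5
2→1→6→5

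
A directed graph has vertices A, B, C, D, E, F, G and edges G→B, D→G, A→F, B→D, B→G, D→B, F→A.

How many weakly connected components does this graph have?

4

From A: component {A, F}.
From B: component {B, D, G}.
From C: component {C}.
From E: component {E}.
That's 4 components.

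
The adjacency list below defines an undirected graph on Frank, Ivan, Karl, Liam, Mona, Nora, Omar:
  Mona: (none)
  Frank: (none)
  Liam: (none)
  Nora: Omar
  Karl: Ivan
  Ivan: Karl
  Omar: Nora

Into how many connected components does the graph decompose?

5

From Frank: component {Frank}.
From Ivan: component {Ivan, Karl}.
From Liam: component {Liam}.
From Mona: component {Mona}.
From Nora: component {Nora, Omar}.
That's 5 components.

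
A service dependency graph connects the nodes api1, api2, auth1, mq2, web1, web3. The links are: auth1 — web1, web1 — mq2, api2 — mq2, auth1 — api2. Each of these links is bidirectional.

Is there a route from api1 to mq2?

api1 has no edges, so nothing is reachable from it.

No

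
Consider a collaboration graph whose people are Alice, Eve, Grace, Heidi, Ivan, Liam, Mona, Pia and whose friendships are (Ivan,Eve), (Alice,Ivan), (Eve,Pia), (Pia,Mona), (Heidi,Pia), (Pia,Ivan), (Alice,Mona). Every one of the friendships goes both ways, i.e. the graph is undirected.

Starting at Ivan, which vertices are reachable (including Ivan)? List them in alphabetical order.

Start at Ivan.
Its neighbours: Alice, Eve, Pia.
Then their neighbours: Heidi, Mona.
Nothing further is reachable.

Alice, Eve, Heidi, Ivan, Mona, Pia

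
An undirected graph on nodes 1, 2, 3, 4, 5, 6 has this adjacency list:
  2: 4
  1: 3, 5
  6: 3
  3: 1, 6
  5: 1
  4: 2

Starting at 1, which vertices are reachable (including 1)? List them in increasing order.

Start at 1.
Its neighbours: 3, 5.
Then their neighbours: 6.
Nothing further is reachable.

1, 3, 5, 6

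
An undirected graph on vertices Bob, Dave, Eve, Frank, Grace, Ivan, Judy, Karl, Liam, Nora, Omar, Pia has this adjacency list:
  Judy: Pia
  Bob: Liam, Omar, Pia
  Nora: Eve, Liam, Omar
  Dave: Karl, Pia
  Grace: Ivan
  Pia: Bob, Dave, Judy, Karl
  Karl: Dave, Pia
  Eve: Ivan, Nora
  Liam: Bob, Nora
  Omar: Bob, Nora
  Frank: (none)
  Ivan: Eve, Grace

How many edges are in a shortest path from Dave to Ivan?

6

Distance 0: Dave.
Distance 1: Karl, Pia.
Distance 2: Bob, Judy.
Distance 3: Liam, Omar.
Distance 4: Nora.
Distance 5: Eve.
Distance 6: Ivan — contains Ivan.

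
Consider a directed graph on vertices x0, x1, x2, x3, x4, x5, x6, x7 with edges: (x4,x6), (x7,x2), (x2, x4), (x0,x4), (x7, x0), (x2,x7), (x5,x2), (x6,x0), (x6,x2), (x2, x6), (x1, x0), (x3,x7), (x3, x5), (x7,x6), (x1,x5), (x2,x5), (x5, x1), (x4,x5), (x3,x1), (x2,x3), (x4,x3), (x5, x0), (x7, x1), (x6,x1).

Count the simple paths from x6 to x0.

x6→x0
x6→x1→x0
x6→x1→x5→x0
x6→x1→x5→x2→x3→x7→x0
x6→x1→x5→x2→x4→x3→x7→x0
x6→x1→x5→x2→x7→x0
x6→x2→x3→x1→x0
x6→x2→x3→x1→x5→x0
... and 19 more.

27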